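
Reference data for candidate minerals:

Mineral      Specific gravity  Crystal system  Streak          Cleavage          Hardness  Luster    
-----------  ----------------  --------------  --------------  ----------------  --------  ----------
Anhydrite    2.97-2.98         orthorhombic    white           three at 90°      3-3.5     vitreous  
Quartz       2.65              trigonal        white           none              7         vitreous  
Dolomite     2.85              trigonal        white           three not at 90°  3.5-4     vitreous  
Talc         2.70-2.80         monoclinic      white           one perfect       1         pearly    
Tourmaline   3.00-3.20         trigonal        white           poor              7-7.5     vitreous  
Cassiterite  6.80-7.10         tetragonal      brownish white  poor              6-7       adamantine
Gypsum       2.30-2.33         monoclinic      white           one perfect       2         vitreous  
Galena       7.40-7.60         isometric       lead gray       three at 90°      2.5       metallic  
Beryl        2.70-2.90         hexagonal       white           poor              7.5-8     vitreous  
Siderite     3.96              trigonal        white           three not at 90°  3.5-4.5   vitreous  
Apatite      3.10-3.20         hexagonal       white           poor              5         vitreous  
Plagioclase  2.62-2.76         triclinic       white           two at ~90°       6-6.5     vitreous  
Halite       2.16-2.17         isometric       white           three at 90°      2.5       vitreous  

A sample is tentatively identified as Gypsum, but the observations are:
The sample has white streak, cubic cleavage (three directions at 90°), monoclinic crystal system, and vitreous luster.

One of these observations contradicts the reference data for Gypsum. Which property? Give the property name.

cleavage

White streak: Gypsum has white streak — within range.
Cubic cleavage (three directions at 90°): Gypsum has cleavage one perfect — does not match.
Monoclinic crystal system: Gypsum has monoclinic system — within range.
Vitreous luster: Gypsum has vitreous luster — within range.
Everything matches except the cleavage.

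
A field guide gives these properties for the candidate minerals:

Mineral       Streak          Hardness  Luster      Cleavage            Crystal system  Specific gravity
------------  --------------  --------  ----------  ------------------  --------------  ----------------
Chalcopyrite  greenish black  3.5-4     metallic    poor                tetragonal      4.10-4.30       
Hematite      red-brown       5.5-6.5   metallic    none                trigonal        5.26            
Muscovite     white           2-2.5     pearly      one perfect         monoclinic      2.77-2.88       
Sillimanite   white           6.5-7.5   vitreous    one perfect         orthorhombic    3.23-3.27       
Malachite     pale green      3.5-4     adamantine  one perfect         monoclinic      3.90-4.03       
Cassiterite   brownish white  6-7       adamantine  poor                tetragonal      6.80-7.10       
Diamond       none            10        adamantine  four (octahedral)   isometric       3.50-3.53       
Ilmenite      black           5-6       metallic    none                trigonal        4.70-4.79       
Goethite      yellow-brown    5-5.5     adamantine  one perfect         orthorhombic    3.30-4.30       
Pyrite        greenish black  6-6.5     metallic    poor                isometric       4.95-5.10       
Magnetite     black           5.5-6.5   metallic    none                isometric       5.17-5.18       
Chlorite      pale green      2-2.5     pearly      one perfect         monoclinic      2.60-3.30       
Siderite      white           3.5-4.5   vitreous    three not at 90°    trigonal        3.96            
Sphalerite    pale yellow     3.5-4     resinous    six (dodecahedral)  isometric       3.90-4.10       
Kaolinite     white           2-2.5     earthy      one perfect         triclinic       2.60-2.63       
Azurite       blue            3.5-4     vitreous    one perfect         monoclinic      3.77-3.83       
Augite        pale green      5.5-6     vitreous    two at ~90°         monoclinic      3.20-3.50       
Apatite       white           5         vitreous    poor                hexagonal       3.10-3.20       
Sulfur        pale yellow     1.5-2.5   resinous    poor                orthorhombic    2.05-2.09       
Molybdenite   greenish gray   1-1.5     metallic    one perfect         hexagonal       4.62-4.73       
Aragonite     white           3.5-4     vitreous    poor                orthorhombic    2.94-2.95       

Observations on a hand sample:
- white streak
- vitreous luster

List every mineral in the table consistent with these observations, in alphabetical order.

White streak: Muscovite, Sillimanite, Siderite, Kaolinite, Apatite, Aragonite remain.
Vitreous luster eliminates Muscovite, Kaolinite.
Consistent with every observation: Apatite, Aragonite, Siderite, Sillimanite.

Apatite, Aragonite, Siderite, Sillimanite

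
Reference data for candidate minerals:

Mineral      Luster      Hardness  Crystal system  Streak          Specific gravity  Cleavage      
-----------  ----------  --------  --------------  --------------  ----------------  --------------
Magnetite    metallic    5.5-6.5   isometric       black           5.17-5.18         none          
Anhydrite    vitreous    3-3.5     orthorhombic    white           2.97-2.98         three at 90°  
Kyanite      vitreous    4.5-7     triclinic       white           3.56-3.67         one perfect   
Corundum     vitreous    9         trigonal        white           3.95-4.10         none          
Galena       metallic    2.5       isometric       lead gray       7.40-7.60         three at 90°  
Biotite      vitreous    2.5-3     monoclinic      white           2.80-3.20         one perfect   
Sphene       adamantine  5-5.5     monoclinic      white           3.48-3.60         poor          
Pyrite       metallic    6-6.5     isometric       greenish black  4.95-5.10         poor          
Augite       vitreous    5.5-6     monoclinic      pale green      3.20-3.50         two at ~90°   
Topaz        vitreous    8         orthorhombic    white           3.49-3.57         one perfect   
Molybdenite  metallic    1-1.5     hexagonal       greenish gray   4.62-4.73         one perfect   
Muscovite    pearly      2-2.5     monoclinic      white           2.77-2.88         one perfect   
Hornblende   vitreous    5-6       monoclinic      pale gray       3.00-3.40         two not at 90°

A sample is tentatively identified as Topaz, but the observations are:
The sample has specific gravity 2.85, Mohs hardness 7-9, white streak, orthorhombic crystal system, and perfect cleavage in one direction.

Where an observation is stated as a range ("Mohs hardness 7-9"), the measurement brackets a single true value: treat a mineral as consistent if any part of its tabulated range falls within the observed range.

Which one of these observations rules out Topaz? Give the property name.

Specific gravity 2.85: Topaz has SG 3.49-3.57 — outside the reference range.
Mohs hardness 7-9: Topaz has hardness 8 — consistent.
White streak: Topaz has white streak — consistent.
Orthorhombic crystal system: Topaz has orthorhombic system — consistent.
Perfect cleavage in one direction: Topaz has cleavage one perfect — consistent.
Everything matches except the specific gravity.

specific gravity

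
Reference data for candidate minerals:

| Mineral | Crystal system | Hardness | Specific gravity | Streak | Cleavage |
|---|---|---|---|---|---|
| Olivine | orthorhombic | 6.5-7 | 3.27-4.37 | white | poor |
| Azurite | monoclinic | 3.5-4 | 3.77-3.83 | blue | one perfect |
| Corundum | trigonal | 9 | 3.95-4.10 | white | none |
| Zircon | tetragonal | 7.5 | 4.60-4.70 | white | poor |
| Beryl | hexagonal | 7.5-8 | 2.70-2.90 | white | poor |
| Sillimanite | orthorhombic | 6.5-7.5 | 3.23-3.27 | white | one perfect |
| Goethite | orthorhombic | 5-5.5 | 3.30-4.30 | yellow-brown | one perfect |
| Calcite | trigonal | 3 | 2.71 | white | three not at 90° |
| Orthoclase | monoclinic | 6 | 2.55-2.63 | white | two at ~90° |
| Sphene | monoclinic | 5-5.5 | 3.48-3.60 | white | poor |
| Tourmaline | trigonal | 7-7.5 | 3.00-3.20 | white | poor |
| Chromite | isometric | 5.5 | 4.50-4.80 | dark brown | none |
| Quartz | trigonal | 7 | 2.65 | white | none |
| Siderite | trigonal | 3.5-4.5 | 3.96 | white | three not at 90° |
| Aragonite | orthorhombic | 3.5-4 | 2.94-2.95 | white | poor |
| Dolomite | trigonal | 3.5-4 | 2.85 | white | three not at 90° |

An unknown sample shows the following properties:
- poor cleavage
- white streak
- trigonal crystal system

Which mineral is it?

Poor cleavage — only Olivine, Zircon, Beryl, Sphene, Tourmaline, Aragonite remain.
White streak — all remaining candidates fit.
Trigonal crystal system — narrows the field to Tourmaline.
Only Tourmaline satisfies all observations.

Tourmaline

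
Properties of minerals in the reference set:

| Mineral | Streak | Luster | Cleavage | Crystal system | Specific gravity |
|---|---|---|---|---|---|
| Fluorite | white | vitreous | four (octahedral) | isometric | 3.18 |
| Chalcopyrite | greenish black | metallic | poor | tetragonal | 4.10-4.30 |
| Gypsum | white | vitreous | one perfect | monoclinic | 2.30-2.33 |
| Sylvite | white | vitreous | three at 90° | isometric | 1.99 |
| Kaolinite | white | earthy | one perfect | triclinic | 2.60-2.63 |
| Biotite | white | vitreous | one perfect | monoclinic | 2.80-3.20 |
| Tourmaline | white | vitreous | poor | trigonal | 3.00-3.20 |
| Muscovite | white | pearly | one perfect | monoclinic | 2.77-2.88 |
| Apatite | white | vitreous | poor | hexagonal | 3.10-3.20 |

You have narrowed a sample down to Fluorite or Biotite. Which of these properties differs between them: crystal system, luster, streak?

Crystal system: Fluorite isometric, Biotite monoclinic — different.
Luster: both vitreous — no difference.
Streak: both white — no difference.
Only crystal system differs between Fluorite and Biotite among the listed tests.

crystal system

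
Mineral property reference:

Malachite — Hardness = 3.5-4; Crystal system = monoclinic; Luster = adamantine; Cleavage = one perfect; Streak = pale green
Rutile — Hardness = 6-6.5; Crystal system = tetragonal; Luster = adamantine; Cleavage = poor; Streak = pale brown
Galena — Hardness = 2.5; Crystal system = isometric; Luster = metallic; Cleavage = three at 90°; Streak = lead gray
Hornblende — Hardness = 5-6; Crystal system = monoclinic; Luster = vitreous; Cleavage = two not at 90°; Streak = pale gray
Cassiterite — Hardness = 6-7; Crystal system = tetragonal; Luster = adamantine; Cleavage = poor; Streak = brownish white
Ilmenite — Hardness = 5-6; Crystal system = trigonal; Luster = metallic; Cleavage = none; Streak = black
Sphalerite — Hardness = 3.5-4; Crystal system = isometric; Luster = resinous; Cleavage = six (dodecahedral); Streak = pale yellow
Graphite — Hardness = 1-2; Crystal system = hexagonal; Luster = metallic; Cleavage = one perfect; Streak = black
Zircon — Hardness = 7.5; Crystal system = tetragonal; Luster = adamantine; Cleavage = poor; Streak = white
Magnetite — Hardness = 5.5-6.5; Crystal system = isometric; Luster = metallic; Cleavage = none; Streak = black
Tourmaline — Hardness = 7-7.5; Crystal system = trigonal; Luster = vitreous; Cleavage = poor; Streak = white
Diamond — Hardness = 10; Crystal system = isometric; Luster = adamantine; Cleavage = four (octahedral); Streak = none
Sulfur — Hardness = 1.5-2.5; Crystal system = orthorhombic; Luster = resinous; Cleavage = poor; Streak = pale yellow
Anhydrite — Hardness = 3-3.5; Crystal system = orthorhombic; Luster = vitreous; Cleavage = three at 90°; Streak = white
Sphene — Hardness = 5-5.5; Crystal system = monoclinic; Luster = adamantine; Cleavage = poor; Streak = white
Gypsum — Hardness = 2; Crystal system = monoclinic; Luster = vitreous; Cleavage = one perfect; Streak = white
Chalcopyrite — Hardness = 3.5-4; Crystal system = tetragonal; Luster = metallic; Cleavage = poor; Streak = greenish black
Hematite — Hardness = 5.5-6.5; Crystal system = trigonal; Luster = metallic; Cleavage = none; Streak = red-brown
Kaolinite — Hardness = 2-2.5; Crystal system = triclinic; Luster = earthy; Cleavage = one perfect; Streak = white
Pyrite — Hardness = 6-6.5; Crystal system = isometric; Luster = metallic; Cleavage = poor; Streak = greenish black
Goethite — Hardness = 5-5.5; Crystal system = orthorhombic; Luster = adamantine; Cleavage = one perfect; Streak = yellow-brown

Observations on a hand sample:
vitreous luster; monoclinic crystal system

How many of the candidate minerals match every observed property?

Vitreous luster: only Hornblende, Tourmaline, Anhydrite, Gypsum remain.
Monoclinic crystal system rules out Tourmaline, Anhydrite.
The minerals that satisfy all observations are Gypsum, Hornblende.
That is 2 minerals.

2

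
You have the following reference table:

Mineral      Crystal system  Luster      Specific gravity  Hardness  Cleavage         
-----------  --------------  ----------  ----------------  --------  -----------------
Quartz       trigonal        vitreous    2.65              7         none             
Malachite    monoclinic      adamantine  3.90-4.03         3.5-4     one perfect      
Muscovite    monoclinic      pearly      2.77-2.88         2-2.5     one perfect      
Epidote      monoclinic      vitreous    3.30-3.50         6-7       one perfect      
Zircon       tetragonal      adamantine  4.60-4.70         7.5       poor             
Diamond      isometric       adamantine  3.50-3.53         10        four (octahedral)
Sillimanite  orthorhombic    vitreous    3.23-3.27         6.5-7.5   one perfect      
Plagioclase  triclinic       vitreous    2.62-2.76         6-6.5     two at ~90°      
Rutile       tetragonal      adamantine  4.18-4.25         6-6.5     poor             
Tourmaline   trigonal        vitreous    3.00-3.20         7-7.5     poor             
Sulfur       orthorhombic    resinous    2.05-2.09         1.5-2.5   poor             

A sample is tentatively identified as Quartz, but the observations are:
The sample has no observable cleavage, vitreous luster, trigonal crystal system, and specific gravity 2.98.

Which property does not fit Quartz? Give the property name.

specific gravity

No observable cleavage: Quartz has cleavage none — within range.
Vitreous luster: Quartz has vitreous luster — within range.
Trigonal crystal system: Quartz has trigonal system — within range.
Specific gravity 2.98: Quartz has SG 2.65 — does not match.
Everything matches except the specific gravity.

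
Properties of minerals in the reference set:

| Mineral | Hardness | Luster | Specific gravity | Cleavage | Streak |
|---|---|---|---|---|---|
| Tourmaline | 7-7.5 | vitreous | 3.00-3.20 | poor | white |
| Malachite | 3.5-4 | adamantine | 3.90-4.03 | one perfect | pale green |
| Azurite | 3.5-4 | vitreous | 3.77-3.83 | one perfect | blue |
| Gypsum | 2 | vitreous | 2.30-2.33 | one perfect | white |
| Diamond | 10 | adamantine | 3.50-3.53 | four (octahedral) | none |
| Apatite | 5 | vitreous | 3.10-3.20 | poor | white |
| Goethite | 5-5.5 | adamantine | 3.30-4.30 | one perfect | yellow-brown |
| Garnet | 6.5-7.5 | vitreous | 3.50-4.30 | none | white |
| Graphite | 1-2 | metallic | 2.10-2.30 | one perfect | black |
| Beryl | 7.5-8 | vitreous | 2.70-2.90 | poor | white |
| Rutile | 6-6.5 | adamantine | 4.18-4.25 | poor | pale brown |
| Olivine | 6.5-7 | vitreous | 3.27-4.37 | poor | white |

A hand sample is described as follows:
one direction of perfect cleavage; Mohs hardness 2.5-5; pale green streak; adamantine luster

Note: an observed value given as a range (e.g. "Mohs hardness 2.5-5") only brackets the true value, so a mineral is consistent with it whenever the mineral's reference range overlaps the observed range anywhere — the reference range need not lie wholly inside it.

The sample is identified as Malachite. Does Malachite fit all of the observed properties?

One direction of perfect cleavage — matches Malachite (cleavage one perfect).
Mohs hardness 2.5-5 — matches Malachite (hardness 3.5-4).
Pale green streak — matches Malachite (pale green streak).
Adamantine luster — matches Malachite (adamantine luster).
Nothing contradicts Malachite.

Consistent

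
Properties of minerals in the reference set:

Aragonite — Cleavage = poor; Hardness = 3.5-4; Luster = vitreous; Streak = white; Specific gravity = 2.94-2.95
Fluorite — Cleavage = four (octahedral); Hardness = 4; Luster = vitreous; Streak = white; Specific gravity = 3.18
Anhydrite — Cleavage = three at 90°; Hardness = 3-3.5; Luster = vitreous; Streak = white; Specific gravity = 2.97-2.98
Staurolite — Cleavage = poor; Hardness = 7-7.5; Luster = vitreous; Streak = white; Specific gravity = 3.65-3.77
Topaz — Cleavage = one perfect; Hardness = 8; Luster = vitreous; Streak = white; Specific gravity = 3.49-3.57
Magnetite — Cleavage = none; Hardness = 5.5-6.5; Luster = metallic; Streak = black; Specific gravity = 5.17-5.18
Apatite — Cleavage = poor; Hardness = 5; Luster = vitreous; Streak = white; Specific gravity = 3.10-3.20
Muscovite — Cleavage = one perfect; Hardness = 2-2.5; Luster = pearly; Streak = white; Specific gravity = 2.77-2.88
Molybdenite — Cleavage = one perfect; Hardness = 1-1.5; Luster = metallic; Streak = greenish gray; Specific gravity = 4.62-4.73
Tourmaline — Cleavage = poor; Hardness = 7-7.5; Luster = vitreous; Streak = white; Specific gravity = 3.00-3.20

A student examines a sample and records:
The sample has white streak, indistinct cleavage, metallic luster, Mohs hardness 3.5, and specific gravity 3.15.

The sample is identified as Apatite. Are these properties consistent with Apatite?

White streak — fits Apatite (white streak).
Indistinct cleavage — fits Apatite (cleavage poor).
Metallic luster — Apatite has vitreous luster; which does not match.
Mohs hardness 3.5 — Apatite has hardness 5; which does not match.
Specific gravity 3.15 — fits Apatite (SG 3.10-3.20).
2 of the observed properties are inconsistent with Apatite.

No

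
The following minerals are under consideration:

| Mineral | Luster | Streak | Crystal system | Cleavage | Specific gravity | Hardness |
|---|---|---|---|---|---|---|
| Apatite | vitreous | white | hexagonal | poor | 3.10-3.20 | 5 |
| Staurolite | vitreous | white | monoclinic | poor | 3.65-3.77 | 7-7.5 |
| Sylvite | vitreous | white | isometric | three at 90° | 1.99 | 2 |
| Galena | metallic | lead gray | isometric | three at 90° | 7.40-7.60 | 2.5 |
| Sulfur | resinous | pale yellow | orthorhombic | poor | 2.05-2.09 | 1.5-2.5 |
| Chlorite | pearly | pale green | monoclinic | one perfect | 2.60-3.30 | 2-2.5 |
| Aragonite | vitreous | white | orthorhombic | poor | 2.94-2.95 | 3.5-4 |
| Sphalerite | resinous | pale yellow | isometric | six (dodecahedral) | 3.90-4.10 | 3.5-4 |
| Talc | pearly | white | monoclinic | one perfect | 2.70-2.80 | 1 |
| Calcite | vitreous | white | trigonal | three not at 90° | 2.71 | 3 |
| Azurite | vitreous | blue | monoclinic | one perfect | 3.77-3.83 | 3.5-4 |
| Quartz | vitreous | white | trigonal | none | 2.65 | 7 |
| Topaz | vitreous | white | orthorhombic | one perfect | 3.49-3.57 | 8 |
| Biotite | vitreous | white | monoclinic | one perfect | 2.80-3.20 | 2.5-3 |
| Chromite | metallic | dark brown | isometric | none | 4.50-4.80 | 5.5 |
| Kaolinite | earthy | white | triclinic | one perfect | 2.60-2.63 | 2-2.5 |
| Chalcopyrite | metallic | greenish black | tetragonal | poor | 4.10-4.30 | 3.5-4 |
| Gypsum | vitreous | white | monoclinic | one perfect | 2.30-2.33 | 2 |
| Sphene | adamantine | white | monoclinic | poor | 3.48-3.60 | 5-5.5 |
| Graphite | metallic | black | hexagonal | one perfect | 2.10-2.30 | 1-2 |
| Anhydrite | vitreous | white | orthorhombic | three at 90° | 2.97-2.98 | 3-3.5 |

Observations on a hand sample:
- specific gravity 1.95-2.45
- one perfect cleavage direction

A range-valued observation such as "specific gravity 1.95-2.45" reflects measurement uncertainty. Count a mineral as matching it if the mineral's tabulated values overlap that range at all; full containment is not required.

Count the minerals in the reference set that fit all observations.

2

Specific gravity 1.95-2.45 — leaves Sylvite, Sulfur, Gypsum, Graphite.
One perfect cleavage direction is inconsistent with Sylvite, Sulfur.
Consistent with every observation: Graphite, Gypsum.
That is 2 minerals.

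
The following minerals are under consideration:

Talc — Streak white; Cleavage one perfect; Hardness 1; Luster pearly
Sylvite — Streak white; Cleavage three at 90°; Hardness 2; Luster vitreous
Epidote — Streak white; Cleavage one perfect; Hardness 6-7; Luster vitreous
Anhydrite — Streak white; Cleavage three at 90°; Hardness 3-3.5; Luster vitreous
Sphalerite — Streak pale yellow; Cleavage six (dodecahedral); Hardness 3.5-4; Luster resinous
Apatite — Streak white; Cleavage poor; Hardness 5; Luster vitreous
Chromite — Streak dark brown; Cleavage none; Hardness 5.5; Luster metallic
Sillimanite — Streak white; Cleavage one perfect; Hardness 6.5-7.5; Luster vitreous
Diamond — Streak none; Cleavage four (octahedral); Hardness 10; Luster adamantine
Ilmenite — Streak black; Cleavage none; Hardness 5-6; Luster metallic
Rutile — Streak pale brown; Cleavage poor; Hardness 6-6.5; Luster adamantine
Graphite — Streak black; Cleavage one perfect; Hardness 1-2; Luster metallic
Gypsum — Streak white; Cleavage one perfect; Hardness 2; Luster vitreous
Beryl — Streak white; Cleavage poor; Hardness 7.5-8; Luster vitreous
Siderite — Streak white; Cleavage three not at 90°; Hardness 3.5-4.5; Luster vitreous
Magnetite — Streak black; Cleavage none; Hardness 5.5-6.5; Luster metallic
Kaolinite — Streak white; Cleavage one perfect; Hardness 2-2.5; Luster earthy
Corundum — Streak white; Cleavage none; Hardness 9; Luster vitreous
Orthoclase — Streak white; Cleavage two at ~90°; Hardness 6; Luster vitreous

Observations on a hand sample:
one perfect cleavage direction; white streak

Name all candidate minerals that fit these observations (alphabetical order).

One perfect cleavage direction: narrows the field to Talc, Epidote, Sillimanite, Graphite, Gypsum, Kaolinite.
White streak eliminates Graphite.
Consistent with every observation: Epidote, Gypsum, Kaolinite, Sillimanite, Talc.

Epidote, Gypsum, Kaolinite, Sillimanite, Talc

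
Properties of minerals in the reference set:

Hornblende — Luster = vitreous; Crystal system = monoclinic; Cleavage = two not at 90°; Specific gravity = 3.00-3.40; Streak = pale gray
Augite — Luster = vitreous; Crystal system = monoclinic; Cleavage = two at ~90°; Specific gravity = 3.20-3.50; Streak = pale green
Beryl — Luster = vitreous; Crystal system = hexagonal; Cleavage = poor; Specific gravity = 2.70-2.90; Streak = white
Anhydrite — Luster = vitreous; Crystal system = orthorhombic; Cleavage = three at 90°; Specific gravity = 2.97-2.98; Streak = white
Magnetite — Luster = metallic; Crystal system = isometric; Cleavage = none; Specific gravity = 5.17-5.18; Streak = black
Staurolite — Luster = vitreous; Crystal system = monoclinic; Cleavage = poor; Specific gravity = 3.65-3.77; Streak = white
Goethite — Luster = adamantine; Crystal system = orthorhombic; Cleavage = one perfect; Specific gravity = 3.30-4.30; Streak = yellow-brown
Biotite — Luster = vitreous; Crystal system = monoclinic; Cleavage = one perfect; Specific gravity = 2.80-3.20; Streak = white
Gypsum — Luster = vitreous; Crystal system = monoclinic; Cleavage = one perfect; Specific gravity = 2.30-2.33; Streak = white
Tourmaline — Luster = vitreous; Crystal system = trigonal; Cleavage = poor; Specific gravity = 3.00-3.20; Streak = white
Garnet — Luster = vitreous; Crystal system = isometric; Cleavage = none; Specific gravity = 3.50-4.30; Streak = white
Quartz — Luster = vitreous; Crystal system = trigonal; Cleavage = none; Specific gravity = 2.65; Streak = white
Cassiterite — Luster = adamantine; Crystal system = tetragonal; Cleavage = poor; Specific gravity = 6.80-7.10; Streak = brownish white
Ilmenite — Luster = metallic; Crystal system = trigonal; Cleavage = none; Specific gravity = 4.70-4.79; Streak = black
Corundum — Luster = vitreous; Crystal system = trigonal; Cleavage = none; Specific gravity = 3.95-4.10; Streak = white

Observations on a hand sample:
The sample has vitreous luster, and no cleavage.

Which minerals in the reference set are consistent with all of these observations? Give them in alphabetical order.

Corundum, Garnet, Quartz

Vitreous luster eliminates Magnetite, Goethite, Cassiterite, Ilmenite.
No cleavage: leaves Garnet, Quartz, Corundum.
Consistent with every observation: Corundum, Garnet, Quartz.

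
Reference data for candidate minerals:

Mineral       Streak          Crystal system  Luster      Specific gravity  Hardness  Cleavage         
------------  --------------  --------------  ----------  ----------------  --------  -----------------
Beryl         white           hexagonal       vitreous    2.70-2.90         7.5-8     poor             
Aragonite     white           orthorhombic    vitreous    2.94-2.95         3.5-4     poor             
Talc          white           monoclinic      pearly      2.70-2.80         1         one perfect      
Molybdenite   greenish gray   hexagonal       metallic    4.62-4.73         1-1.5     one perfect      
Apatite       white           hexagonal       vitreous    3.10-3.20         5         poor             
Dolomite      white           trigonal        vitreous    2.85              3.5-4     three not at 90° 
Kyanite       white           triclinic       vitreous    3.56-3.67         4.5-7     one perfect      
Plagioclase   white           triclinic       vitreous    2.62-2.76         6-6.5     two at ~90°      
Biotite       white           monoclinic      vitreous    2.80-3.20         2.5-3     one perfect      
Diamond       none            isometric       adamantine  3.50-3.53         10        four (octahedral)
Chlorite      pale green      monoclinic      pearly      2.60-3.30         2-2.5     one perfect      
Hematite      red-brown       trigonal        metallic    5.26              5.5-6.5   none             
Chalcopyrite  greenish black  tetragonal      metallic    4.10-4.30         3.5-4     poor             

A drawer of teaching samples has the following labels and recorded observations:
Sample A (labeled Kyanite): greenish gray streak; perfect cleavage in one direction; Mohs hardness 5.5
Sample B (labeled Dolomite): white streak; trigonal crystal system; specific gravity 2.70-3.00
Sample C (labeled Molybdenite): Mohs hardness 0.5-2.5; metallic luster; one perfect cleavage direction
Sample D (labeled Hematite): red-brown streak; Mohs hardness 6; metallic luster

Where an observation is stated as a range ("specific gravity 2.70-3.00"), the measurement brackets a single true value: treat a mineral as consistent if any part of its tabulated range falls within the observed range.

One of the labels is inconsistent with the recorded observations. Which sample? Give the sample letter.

Sample A: greenish gray streak is outside the reference for Kyanite (white streak) — mislabeled.
Sample B: every observation is compatible with the reference values for Dolomite.
Sample C: every observation is compatible with the reference values for Molybdenite.
Sample D: every observation is compatible with the reference values for Hematite.
Only sample A is inconsistent with its label.

A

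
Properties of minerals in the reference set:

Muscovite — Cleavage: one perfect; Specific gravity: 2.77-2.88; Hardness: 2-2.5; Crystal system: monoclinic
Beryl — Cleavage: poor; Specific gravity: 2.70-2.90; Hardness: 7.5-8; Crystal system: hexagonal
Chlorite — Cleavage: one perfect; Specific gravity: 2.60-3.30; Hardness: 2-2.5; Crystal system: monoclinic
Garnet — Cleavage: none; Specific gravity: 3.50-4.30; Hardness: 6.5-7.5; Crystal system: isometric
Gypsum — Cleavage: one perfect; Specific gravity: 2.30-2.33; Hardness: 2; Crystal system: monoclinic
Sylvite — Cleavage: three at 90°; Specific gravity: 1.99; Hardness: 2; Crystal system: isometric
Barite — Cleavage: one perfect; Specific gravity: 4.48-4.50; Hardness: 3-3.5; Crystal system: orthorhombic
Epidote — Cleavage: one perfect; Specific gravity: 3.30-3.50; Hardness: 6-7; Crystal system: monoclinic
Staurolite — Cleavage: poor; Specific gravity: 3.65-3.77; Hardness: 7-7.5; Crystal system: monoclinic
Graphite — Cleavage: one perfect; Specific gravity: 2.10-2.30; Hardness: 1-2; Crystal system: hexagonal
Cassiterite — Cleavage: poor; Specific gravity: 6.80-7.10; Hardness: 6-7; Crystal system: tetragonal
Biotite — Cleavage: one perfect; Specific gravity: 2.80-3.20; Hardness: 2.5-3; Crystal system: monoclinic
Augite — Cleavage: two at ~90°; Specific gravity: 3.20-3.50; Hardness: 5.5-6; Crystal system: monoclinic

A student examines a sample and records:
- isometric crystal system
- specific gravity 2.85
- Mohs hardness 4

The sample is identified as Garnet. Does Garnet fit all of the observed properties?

Inconsistent

Isometric crystal system — consistent with Garnet (isometric system).
Specific gravity 2.85 — Garnet has SG 3.50-4.30; which does not match.
Mohs hardness 4 — Garnet has hardness 6.5-7.5; which does not match.
2 of the observed properties are inconsistent with Garnet.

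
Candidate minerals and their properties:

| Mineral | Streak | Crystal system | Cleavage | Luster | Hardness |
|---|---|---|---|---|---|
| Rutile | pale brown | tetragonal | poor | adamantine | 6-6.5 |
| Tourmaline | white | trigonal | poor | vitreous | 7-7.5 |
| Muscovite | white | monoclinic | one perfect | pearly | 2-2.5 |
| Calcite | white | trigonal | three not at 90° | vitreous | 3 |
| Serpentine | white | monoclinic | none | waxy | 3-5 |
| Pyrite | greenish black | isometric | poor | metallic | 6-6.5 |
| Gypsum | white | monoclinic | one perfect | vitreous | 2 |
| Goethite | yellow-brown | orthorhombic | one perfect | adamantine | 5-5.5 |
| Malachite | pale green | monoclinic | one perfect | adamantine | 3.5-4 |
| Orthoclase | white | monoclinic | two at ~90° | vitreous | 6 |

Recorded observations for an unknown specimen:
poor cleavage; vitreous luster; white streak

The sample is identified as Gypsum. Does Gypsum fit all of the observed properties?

Poor cleavage — Gypsum has cleavage one perfect; which does not match.
Vitreous luster — fits Gypsum (vitreous luster).
White streak — fits Gypsum (white streak).
Gypsum is excluded by the cleavage.

No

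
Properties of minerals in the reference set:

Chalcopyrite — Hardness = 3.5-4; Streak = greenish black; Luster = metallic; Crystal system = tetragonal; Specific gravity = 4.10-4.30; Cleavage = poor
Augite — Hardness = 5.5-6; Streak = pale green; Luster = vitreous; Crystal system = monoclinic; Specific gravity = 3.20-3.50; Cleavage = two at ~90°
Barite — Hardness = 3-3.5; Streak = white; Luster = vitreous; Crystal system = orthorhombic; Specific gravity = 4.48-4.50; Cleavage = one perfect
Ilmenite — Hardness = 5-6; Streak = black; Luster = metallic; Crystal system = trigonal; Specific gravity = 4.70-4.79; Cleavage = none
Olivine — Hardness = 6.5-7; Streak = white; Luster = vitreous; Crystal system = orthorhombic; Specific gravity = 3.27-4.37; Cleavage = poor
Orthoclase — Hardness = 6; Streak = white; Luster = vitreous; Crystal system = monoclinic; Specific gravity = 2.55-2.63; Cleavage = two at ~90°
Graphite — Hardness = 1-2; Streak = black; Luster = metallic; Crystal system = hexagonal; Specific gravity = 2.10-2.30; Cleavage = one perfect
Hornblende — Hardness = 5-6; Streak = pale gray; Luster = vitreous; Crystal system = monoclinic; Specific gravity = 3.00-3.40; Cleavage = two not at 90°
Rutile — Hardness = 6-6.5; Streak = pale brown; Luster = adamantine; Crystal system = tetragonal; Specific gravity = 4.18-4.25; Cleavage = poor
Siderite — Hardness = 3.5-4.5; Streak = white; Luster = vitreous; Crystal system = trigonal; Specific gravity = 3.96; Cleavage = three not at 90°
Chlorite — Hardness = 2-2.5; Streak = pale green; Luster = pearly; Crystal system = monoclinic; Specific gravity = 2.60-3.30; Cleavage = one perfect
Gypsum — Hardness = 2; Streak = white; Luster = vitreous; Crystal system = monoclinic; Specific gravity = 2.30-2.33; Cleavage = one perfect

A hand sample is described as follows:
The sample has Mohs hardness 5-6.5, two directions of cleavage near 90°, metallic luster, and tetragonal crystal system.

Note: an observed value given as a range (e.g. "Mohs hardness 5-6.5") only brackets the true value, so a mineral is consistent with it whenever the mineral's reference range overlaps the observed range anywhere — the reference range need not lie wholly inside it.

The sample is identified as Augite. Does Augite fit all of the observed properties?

Mohs hardness 5-6.5 — consistent with Augite (hardness 5.5-6).
Two directions of cleavage near 90° — consistent with Augite (cleavage two at ~90°).
Metallic luster — Augite has vitreous luster; a mismatch.
Tetragonal crystal system — Augite has monoclinic system; a mismatch.
2 of the observed properties are inconsistent with Augite.

No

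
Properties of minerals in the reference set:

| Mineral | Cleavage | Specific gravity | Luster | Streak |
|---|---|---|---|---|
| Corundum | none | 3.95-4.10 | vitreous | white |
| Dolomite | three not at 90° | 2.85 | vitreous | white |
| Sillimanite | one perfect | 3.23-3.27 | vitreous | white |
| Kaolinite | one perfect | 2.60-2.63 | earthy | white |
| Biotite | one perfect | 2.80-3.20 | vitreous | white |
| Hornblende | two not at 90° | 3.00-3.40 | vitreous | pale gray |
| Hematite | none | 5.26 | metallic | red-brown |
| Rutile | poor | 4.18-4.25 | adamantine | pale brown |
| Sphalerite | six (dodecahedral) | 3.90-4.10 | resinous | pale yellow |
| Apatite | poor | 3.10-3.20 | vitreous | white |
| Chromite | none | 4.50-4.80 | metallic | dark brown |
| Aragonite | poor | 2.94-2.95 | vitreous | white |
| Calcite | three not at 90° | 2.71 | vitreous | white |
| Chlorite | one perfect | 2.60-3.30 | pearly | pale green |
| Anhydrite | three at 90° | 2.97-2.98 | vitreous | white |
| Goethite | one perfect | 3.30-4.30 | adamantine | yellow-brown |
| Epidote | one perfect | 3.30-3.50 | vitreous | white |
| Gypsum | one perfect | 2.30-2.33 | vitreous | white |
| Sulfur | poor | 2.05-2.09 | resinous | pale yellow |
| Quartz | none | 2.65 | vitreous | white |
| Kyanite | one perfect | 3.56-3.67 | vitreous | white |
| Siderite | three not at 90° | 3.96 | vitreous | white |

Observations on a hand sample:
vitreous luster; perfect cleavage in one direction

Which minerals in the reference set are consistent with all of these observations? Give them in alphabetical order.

Biotite, Epidote, Gypsum, Kyanite, Sillimanite

Vitreous luster: narrows the field to Corundum, Dolomite, Sillimanite, Biotite, Hornblende, Apatite, Aragonite, Calcite, Anhydrite, Epidote, Gypsum, Quartz, Kyanite, Siderite.
Perfect cleavage in one direction: Sillimanite, Biotite, Epidote, Gypsum, Kyanite remain.
Remaining candidates: Biotite, Epidote, Gypsum, Kyanite, Sillimanite.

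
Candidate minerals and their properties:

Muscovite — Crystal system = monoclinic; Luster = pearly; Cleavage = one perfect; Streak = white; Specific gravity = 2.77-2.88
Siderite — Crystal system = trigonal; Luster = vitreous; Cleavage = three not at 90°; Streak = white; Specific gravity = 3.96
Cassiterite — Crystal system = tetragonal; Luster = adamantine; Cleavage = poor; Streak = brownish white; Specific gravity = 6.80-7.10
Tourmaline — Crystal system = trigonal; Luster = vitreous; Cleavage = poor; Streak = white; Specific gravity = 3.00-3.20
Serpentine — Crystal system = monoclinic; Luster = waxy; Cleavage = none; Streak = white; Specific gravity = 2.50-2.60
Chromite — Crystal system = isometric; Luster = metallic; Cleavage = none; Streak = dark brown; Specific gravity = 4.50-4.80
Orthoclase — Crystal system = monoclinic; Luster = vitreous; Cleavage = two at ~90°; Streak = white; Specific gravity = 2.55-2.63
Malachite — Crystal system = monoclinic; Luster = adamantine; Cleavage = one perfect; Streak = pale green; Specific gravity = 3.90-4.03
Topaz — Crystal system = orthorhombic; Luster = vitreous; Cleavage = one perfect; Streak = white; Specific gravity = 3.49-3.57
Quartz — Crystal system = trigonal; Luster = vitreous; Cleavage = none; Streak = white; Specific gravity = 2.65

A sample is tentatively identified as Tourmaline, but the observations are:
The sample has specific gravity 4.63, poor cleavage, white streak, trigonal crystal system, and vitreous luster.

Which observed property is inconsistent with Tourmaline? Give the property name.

Specific gravity 4.63: Tourmaline has SG 3.00-3.20 — inconsistent.
Poor cleavage: Tourmaline has cleavage poor — matches.
White streak: Tourmaline has white streak — matches.
Trigonal crystal system: Tourmaline has trigonal system — matches.
Vitreous luster: Tourmaline has vitreous luster — matches.
Everything matches except the specific gravity.

specific gravity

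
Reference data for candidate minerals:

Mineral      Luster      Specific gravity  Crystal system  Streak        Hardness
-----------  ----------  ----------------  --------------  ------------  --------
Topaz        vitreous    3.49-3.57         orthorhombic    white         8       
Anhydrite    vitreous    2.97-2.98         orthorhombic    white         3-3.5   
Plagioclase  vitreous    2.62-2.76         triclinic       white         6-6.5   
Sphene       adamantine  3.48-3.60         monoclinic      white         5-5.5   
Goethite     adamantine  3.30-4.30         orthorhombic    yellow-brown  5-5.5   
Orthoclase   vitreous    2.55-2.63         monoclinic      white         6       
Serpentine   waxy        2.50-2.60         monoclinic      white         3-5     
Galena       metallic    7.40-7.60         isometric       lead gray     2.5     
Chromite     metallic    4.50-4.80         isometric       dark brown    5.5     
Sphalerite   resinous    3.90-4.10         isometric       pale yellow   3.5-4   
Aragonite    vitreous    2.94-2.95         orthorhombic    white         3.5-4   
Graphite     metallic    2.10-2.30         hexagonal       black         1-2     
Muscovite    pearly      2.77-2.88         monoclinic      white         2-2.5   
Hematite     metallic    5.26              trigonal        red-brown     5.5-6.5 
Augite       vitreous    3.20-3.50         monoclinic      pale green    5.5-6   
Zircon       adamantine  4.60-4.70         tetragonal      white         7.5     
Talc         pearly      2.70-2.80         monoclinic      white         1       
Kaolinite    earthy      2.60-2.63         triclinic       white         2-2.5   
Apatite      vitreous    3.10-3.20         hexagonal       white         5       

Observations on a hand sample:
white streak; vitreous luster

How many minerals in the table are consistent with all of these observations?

White streak: only Topaz, Anhydrite, Plagioclase, Sphene, Orthoclase, Serpentine, Aragonite, Muscovite, Zircon, Talc, Kaolinite, Apatite remain.
Vitreous luster excludes Sphene, Serpentine, Muscovite, Zircon, Talc, Kaolinite.
The minerals that satisfy all observations are Anhydrite, Apatite, Aragonite, Orthoclase, Plagioclase, Topaz.
That is 6 minerals.

6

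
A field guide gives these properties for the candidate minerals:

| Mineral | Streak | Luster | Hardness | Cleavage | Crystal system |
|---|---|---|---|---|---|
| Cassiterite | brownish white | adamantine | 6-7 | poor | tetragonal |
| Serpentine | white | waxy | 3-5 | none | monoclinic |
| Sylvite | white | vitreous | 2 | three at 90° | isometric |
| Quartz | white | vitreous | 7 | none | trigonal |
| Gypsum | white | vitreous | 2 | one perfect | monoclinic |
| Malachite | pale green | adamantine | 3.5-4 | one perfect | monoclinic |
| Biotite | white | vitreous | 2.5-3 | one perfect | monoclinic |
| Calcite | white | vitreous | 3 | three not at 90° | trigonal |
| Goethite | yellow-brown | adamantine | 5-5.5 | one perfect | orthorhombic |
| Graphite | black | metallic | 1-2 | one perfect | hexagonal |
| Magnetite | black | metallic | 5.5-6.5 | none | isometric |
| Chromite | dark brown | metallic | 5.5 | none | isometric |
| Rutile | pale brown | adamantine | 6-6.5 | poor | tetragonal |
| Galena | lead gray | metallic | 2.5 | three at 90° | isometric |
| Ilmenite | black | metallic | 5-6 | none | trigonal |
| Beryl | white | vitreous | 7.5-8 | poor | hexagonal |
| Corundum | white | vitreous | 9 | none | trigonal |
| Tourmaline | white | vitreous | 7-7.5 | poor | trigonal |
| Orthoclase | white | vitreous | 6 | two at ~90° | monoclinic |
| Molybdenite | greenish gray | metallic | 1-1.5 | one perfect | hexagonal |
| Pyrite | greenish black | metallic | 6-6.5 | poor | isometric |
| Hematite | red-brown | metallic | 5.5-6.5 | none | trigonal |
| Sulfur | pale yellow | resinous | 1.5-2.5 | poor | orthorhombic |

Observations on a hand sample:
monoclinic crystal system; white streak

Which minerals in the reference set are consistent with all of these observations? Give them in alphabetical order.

Biotite, Gypsum, Orthoclase, Serpentine

Monoclinic crystal system: only Serpentine, Gypsum, Malachite, Biotite, Orthoclase remain.
White streak is inconsistent with Malachite.
Remaining candidates: Biotite, Gypsum, Orthoclase, Serpentine.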